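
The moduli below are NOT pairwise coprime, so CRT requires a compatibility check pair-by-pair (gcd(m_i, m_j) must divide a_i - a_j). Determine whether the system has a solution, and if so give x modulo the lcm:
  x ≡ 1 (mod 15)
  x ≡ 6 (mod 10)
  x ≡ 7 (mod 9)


Moduli 15, 10, 9 are not pairwise coprime, so CRT works modulo lcm(m_i) when all pairwise compatibility conditions hold.
Pairwise compatibility: gcd(m_i, m_j) must divide a_i - a_j for every pair.
Merge one congruence at a time:
  Start: x ≡ 1 (mod 15).
  Combine with x ≡ 6 (mod 10): gcd(15, 10) = 5; 6 - 1 = 5, which IS divisible by 5, so compatible.
    Write x = 1 + 15·t and substitute into x ≡ 6 (mod 10): 15·t ≡ 6 − 1 = 5 (mod 10).
    Divide the congruence (and modulus) by g = 5: 3·t ≡ 1 (mod 2).
    Reduce coefficients mod 2: 1·t ≡ 1 (mod 2).
    So t ≡ 1 (mod 2).
    Then x = 1 + 15·1 = 16, valid modulo lcm(15, 10) = 30: x ≡ 16 (mod 30).
  Combine with x ≡ 7 (mod 9): gcd(30, 9) = 3; 7 - 16 = -9, which IS divisible by 3, so compatible.
    Write x = 16 + 30·t and substitute into x ≡ 7 (mod 9): 30·t ≡ 7 − 16 = -9 (mod 9).
    Divide the congruence (and modulus) by g = 3: 10·t ≡ -3 (mod 3).
    Reduce coefficients mod 3: 1·t ≡ 0 (mod 3).
    So t ≡ 0 (mod 3).
    Then x = 16 + 30·0 = 16, valid modulo lcm(30, 9) = 90: x ≡ 16 (mod 90).
Verify: 16 mod 15 = 1, 16 mod 10 = 6, 16 mod 9 = 7.

x ≡ 16 (mod 90).


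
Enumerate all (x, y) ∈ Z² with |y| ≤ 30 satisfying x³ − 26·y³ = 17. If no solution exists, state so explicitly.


The equation is x³ - 26y³ = 17. For fixed y, x³ = 26·y³ + 17, so a solution requires the RHS to be a perfect cube.
Strategy: iterate y from -30 to 30, compute RHS = 26·y³ + 17, and check whether it is a (positive or negative) perfect cube.
Check small values of y:
  y = 0: RHS = 17 is not a perfect cube.
  y = 1: RHS = 43 is not a perfect cube.
  y = -1: RHS = -9 is not a perfect cube.
  y = 2: RHS = 225 is not a perfect cube.
  y = -2: RHS = -191 is not a perfect cube.
  y = 3: RHS = 719 is not a perfect cube.
  y = -3: RHS = -685 is not a perfect cube.
Continuing the search up to |y| = 30 finds no solutions either.
No (x, y) in the scanned range satisfies the equation.

No integer solutions with |y| ≤ 30.


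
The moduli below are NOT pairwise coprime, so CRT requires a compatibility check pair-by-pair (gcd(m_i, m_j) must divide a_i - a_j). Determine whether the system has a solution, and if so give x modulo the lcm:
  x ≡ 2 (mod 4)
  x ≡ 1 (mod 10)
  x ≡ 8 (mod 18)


Moduli 4, 10, 18 are not pairwise coprime, so CRT works modulo lcm(m_i) when all pairwise compatibility conditions hold.
Pairwise compatibility: gcd(m_i, m_j) must divide a_i - a_j for every pair.
Merge one congruence at a time:
  Start: x ≡ 2 (mod 4).
  Combine with x ≡ 1 (mod 10): gcd(4, 10) = 2, and 1 - 2 = -1 is NOT divisible by 2.
    ⇒ system is inconsistent (no integer solution).

No solution (the system is inconsistent).


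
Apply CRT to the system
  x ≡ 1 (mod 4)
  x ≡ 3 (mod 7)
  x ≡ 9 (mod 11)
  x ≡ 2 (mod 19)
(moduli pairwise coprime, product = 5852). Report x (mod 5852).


Product of moduli M = 4 · 7 · 11 · 19 = 5852.
Merge one congruence at a time:
  Start: x ≡ 1 (mod 4).
  Combine with x ≡ 3 (mod 7); new modulus lcm = 28.
    Write x = 1 + 4·t and substitute into x ≡ 3 (mod 7): 4·t ≡ 3 − 1 = 2 (mod 7).
    The inverse of 4 mod 7 is 2 (since 4·2 = 8 = 1·7 + 1), so t ≡ 2·2 = 4 ≡ 4 (mod 7).
    Then x = 1 + 4·4 = 17, valid modulo lcm(4, 7) = 28: x ≡ 17 (mod 28).
  Combine with x ≡ 9 (mod 11); new modulus lcm = 308.
    Write x = 17 + 28·t and substitute into x ≡ 9 (mod 11): 28·t ≡ 9 − 17 = -8 (mod 11).
    Reduce coefficients mod 11: 6·t ≡ 3 (mod 11).
    The inverse of 6 mod 11 is 2 (since 6·2 = 12 = 1·11 + 1), so t ≡ 2·3 = 6 ≡ 6 (mod 11).
    Then x = 17 + 28·6 = 185, valid modulo lcm(28, 11) = 308: x ≡ 185 (mod 308).
  Combine with x ≡ 2 (mod 19); new modulus lcm = 5852.
    Write x = 185 + 308·t and substitute into x ≡ 2 (mod 19): 308·t ≡ 2 − 185 = -183 (mod 19).
    Reduce coefficients mod 19: 4·t ≡ 7 (mod 19).
    The inverse of 4 mod 19 is 5 (since 4·5 = 20 = 1·19 + 1), so t ≡ 5·7 = 35 ≡ 16 (mod 19).
    Then x = 185 + 308·16 = 5113, valid modulo lcm(308, 19) = 5852: x ≡ 5113 (mod 5852).
Verify against each original: 5113 mod 4 = 1, 5113 mod 7 = 3, 5113 mod 11 = 9, 5113 mod 19 = 2.

x ≡ 5113 (mod 5852).


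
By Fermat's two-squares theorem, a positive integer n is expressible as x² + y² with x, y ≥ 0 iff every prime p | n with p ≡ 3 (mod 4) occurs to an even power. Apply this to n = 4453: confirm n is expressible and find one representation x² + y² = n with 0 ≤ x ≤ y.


Step 1: Factor n = 4453 = 61 · 73.
Step 2: Check the mod-4 condition on each prime factor: 61 ≡ 1 (mod 4), exponent 1; 73 ≡ 1 (mod 4), exponent 1.
All primes ≡ 3 (mod 4) appear to even exponent (or don't appear), so by the two-squares theorem n IS expressible as a sum of two squares.
Step 3: Build a representation. Here n = 61 · 73 is a product of primes ≡ 1 (mod 4). Each prime p ≡ 1 (mod 4) is itself a sum of two squares; find a² by testing p − a² for a perfect square:
  61: 61 − 1² = 60, 61 − 2² = 57, 61 − 3² = 52, 61 − 4² = 45, 61 − 5² = 36 = 6² ⇒ 61 = 5² + 6².
  73: 73 − 1² = 72, 73 − 2² = 69, 73 − 3² = 64 = 8² ⇒ 73 = 3² + 8².
  Combine using the Brahmagupta–Fibonacci identity (a² + b²)(c² + d²) = (ac − bd)² + (ad + bc)² = (ac + bd)² + (ad − bc)²:
  61 · 73 = 4453: from (5² + 6²)(3² + 8²), take (5·3 − 6·8, 5·8 + 6·3) = (15 − 48, 40 + 18) = (-33, 58); dropping signs (only squares matter) gives (33, 58); check 33² + 58² = 1089 + 3364 = 4453 ✓.
Step 4: Order so x ≤ y and verify: 33² + 58² = 1089 + 3364 = 4453 = n. ✓

n = 4453 = 33² + 58² (one valid representation with x ≤ y).


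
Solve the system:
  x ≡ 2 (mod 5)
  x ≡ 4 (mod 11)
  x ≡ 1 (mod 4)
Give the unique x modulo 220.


Moduli 5, 11, 4 are pairwise coprime; by CRT there is a unique solution modulo M = 5 · 11 · 4 = 220.
Solve pairwise, accumulating the modulus:
  Start with x ≡ 2 (mod 5).
  Combine with x ≡ 4 (mod 11): since gcd(5, 11) = 1, we get a unique residue mod 55.
    Write x = 2 + 5·t and substitute into x ≡ 4 (mod 11): 5·t ≡ 4 − 2 = 2 (mod 11).
    The inverse of 5 mod 11 is 9 (since 5·9 = 45 = 4·11 + 1), so t ≡ 9·2 = 18 ≡ 7 (mod 11).
    Then x = 2 + 5·7 = 37, valid modulo lcm(5, 11) = 55: x ≡ 37 (mod 55).
  Combine with x ≡ 1 (mod 4): since gcd(55, 4) = 1, we get a unique residue mod 220.
    Write x = 37 + 55·t and substitute into x ≡ 1 (mod 4): 55·t ≡ 1 − 37 = -36 (mod 4).
    Reduce coefficients mod 4: 3·t ≡ 0 (mod 4).
    The inverse of 3 mod 4 is 3 (since 3·3 = 9 = 2·4 + 1), so t ≡ 3·0 = 0 ≡ 0 (mod 4).
    Then x = 37 + 55·0 = 37, valid modulo lcm(55, 4) = 220: x ≡ 37 (mod 220).
Verify: 37 mod 5 = 2 ✓, 37 mod 11 = 4 ✓, 37 mod 4 = 1 ✓.

x ≡ 37 (mod 220).


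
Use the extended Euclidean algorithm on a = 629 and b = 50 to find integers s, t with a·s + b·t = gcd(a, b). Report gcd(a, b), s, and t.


Euclidean algorithm on (629, 50) — divide until remainder is 0:
  629 = 12 · 50 + 29
  50 = 1 · 29 + 21
  29 = 1 · 21 + 8
  21 = 2 · 8 + 5
  8 = 1 · 5 + 3
  5 = 1 · 3 + 2
  3 = 1 · 2 + 1
  2 = 2 · 1 + 0
gcd(629, 50) = 1.
Track Bezout coefficients alongside the remainders: start with r₀ = 629 = a·1 + b·0 (s = 1, t = 0) and r₁ = 50 = a·0 + b·1 (s = 0, t = 1); each new remainder r_{k+1} = r_{k-1} − q_k·r_k inherits s_{k+1} = s_{k-1} − q_k·s_k, t_{k+1} = t_{k-1} − q_k·t_k, so r_k = a·s_k + b·t_k at every step:
  q = 12: r = 29, s = 1 − 12·0 = 1, t = 0 − 12·1 = -12  (check: 629·1 + 50·(-12) = 29)
  q = 1: r = 21, s = 0 − 1·1 = -1, t = 1 − 1·(-12) = 13  (check: 629·(-1) + 50·13 = 21)
  q = 1: r = 8, s = 1 − 1·(-1) = 2, t = -12 − 1·13 = -25  (check: 629·2 + 50·(-25) = 8)
  q = 2: r = 5, s = -1 − 2·2 = -5, t = 13 − 2·(-25) = 63  (check: 629·(-5) + 50·63 = 5)
  q = 1: r = 3, s = 2 − 1·(-5) = 7, t = -25 − 1·63 = -88  (check: 629·7 + 50·(-88) = 3)
  q = 1: r = 2, s = -5 − 1·7 = -12, t = 63 − 1·(-88) = 151  (check: 629·(-12) + 50·151 = 2)
  q = 1: r = 1, s = 7 − 1·(-12) = 19, t = -88 − 1·151 = -239  (check: 629·19 + 50·(-239) = 1)
The row with r = 1 (the gcd) gives the Bezout coefficients s = 19, t = -239.
Result: 629 · (19) + 50 · (-239) = 1.

gcd(629, 50) = 1; s = 19, t = -239 (check: 629·19 + 50·(-239) = 1).


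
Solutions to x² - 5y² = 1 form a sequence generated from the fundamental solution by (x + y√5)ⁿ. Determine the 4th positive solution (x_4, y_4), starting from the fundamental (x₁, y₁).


Step 1: Find the fundamental solution (x₁, y₁) of x² - 5y² = 1.
  Expand √5 as a continued fraction. a₀ = ⌊√5⌋ = 2; iterate m_{k+1} = d_k·a_k − m_k, d_{k+1} = (5 − m_{k+1}²)/d_k, a_{k+1} = ⌊(a₀ + m_{k+1})/d_{k+1}⌋ (starting m₀ = 0, d₀ = 1), with convergents p_k = a_k·p_{k-1} + p_{k-2}, q_k = a_k·q_{k-1} + q_{k-2} (p₋₁ = 1, q₋₁ = 0):
  k = 0: a₀ = 2; p₀/q₀ = 2/1; p₀² − 5·q₀² = 4 − 5 = -1.
  k = 1: m = 2, d = 1, a = ⌊(2 + 2)/1⌋ = 4; p/q = (4·2 + 1)/(4·1 + 0) = 9/4; p² − 5·q² = 81 − 80 = 1.
  The first convergent with p² − 5·q² = 1 gives the fundamental solution (x₁, y₁) = (9, 4).
Step 2: Apply the recurrence (x_{n+1}, y_{n+1}) = (x₁x_n + 5y₁y_n, x₁y_n + y₁x_n) repeatedly.
  From (x_1, y_1) = (9, 4): x_2 = 9·9 + 5·4·4 = 161; y_2 = 9·4 + 4·9 = 72.
  From (x_2, y_2) = (161, 72): x_3 = 9·161 + 5·4·72 = 2889; y_3 = 9·72 + 4·161 = 1292.
  From (x_3, y_3) = (2889, 1292): x_4 = 9·2889 + 5·4·1292 = 51841; y_4 = 9·1292 + 4·2889 = 23184.
Step 3: Verify x_4² - 5·y_4² = 2687489281 - 2687489280 = 1 (should be 1). ✓

(x_1, y_1) = (9, 4); (x_4, y_4) = (51841, 23184).


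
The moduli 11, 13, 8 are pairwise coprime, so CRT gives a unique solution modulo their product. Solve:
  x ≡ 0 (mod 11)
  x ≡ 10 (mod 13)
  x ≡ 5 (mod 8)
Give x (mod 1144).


Moduli 11, 13, 8 are pairwise coprime; by CRT there is a unique solution modulo M = 11 · 13 · 8 = 1144.
Solve pairwise, accumulating the modulus:
  Start with x ≡ 0 (mod 11).
  Combine with x ≡ 10 (mod 13): since gcd(11, 13) = 1, we get a unique residue mod 143.
    Write x = 0 + 11·t and substitute into x ≡ 10 (mod 13): 11·t ≡ 10 − 0 = 10 (mod 13).
    The inverse of 11 mod 13 is 6 (since 11·6 = 66 = 5·13 + 1), so t ≡ 6·10 = 60 ≡ 8 (mod 13).
    Then x = 0 + 11·8 = 88, valid modulo lcm(11, 13) = 143: x ≡ 88 (mod 143).
  Combine with x ≡ 5 (mod 8): since gcd(143, 8) = 1, we get a unique residue mod 1144.
    Write x = 88 + 143·t and substitute into x ≡ 5 (mod 8): 143·t ≡ 5 − 88 = -83 (mod 8).
    Reduce coefficients mod 8: 7·t ≡ 5 (mod 8).
    The inverse of 7 mod 8 is 7 (since 7·7 = 49 = 6·8 + 1), so t ≡ 7·5 = 35 ≡ 3 (mod 8).
    Then x = 88 + 143·3 = 517, valid modulo lcm(143, 8) = 1144: x ≡ 517 (mod 1144).
Verify: 517 mod 11 = 0 ✓, 517 mod 13 = 10 ✓, 517 mod 8 = 5 ✓.

x ≡ 517 (mod 1144).


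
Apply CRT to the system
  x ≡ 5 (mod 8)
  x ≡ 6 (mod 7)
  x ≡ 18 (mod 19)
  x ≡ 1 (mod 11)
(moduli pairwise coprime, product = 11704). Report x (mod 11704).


Product of moduli M = 8 · 7 · 19 · 11 = 11704.
Merge one congruence at a time:
  Start: x ≡ 5 (mod 8).
  Combine with x ≡ 6 (mod 7); new modulus lcm = 56.
    Write x = 5 + 8·t and substitute into x ≡ 6 (mod 7): 8·t ≡ 6 − 5 = 1 (mod 7).
    Reduce coefficients mod 7: 1·t ≡ 1 (mod 7).
    So t ≡ 1 (mod 7).
    Then x = 5 + 8·1 = 13, valid modulo lcm(8, 7) = 56: x ≡ 13 (mod 56).
  Combine with x ≡ 18 (mod 19); new modulus lcm = 1064.
    Write x = 13 + 56·t and substitute into x ≡ 18 (mod 19): 56·t ≡ 18 − 13 = 5 (mod 19).
    Reduce coefficients mod 19: 18·t ≡ 5 (mod 19).
    The inverse of 18 mod 19 is 18 (since 18·18 = 324 = 17·19 + 1), so t ≡ 18·5 = 90 ≡ 14 (mod 19).
    Then x = 13 + 56·14 = 797, valid modulo lcm(56, 19) = 1064: x ≡ 797 (mod 1064).
  Combine with x ≡ 1 (mod 11); new modulus lcm = 11704.
    Write x = 797 + 1064·t and substitute into x ≡ 1 (mod 11): 1064·t ≡ 1 − 797 = -796 (mod 11).
    Reduce coefficients mod 11: 8·t ≡ 7 (mod 11).
    The inverse of 8 mod 11 is 7 (since 8·7 = 56 = 5·11 + 1), so t ≡ 7·7 = 49 ≡ 5 (mod 11).
    Then x = 797 + 1064·5 = 6117, valid modulo lcm(1064, 11) = 11704: x ≡ 6117 (mod 11704).
Verify against each original: 6117 mod 8 = 5, 6117 mod 7 = 6, 6117 mod 19 = 18, 6117 mod 11 = 1.

x ≡ 6117 (mod 11704).


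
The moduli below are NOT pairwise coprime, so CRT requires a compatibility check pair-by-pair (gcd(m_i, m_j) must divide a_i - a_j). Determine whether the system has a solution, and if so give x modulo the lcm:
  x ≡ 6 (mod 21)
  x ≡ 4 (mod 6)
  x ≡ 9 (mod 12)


Moduli 21, 6, 12 are not pairwise coprime, so CRT works modulo lcm(m_i) when all pairwise compatibility conditions hold.
Pairwise compatibility: gcd(m_i, m_j) must divide a_i - a_j for every pair.
Merge one congruence at a time:
  Start: x ≡ 6 (mod 21).
  Combine with x ≡ 4 (mod 6): gcd(21, 6) = 3, and 4 - 6 = -2 is NOT divisible by 3.
    ⇒ system is inconsistent (no integer solution).

No solution (the system is inconsistent).


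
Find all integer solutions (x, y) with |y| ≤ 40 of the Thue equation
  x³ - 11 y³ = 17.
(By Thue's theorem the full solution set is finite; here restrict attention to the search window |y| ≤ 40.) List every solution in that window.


The equation is x³ - 11y³ = 17. For fixed y, x³ = 11·y³ + 17, so a solution requires the RHS to be a perfect cube.
Strategy: iterate y from -40 to 40, compute RHS = 11·y³ + 17, and check whether it is a (positive or negative) perfect cube.
Check small values of y:
  y = 0: RHS = 17 is not a perfect cube.
  y = 1: RHS = 28 is not a perfect cube.
  y = -1: RHS = 6 is not a perfect cube.
  y = 2: RHS = 105 is not a perfect cube.
  y = -2: RHS = -71 is not a perfect cube.
  y = 3: RHS = 314 is not a perfect cube.
  y = -3: RHS = -280 is not a perfect cube.
Continuing the search up to |y| = 40 finds no solutions either.
No (x, y) in the scanned range satisfies the equation.

No integer solutions with |y| ≤ 40.


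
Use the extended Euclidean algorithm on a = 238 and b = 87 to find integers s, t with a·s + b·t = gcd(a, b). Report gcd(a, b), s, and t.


Euclidean algorithm on (238, 87) — divide until remainder is 0:
  238 = 2 · 87 + 64
  87 = 1 · 64 + 23
  64 = 2 · 23 + 18
  23 = 1 · 18 + 5
  18 = 3 · 5 + 3
  5 = 1 · 3 + 2
  3 = 1 · 2 + 1
  2 = 2 · 1 + 0
gcd(238, 87) = 1.
Track Bezout coefficients alongside the remainders: start with r₀ = 238 = a·1 + b·0 (s = 1, t = 0) and r₁ = 87 = a·0 + b·1 (s = 0, t = 1); each new remainder r_{k+1} = r_{k-1} − q_k·r_k inherits s_{k+1} = s_{k-1} − q_k·s_k, t_{k+1} = t_{k-1} − q_k·t_k, so r_k = a·s_k + b·t_k at every step:
  q = 2: r = 64, s = 1 − 2·0 = 1, t = 0 − 2·1 = -2  (check: 238·1 + 87·(-2) = 64)
  q = 1: r = 23, s = 0 − 1·1 = -1, t = 1 − 1·(-2) = 3  (check: 238·(-1) + 87·3 = 23)
  q = 2: r = 18, s = 1 − 2·(-1) = 3, t = -2 − 2·3 = -8  (check: 238·3 + 87·(-8) = 18)
  q = 1: r = 5, s = -1 − 1·3 = -4, t = 3 − 1·(-8) = 11  (check: 238·(-4) + 87·11 = 5)
  q = 3: r = 3, s = 3 − 3·(-4) = 15, t = -8 − 3·11 = -41  (check: 238·15 + 87·(-41) = 3)
  q = 1: r = 2, s = -4 − 1·15 = -19, t = 11 − 1·(-41) = 52  (check: 238·(-19) + 87·52 = 2)
  q = 1: r = 1, s = 15 − 1·(-19) = 34, t = -41 − 1·52 = -93  (check: 238·34 + 87·(-93) = 1)
The row with r = 1 (the gcd) gives the Bezout coefficients s = 34, t = -93.
Result: 238 · (34) + 87 · (-93) = 1.

gcd(238, 87) = 1; s = 34, t = -93 (check: 238·34 + 87·(-93) = 1).


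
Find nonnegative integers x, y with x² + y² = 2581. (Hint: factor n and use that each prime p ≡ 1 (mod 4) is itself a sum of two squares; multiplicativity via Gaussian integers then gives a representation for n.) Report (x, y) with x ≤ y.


Step 1: Factor n = 2581 = 29 · 89.
Step 2: Check the mod-4 condition on each prime factor: 29 ≡ 1 (mod 4), exponent 1; 89 ≡ 1 (mod 4), exponent 1.
All primes ≡ 3 (mod 4) appear to even exponent (or don't appear), so by the two-squares theorem n IS expressible as a sum of two squares.
Step 3: Build a representation. Here n = 29 · 89 is a product of primes ≡ 1 (mod 4). Each prime p ≡ 1 (mod 4) is itself a sum of two squares; find a² by testing p − a² for a perfect square:
  29: 29 − 1² = 28, 29 − 2² = 25 = 5² ⇒ 29 = 2² + 5².
  89: 89 − 1² = 88, 89 − 2² = 85, 89 − 3² = 80, 89 − 4² = 73, 89 − 5² = 64 = 8² ⇒ 89 = 5² + 8².
  Combine using the Brahmagupta–Fibonacci identity (a² + b²)(c² + d²) = (ac − bd)² + (ad + bc)² = (ac + bd)² + (ad − bc)²:
  29 · 89 = 2581: from (2² + 5²)(5² + 8²), take (2·5 − 5·8, 2·8 + 5·5) = (10 − 40, 16 + 25) = (-30, 41); dropping signs (only squares matter) gives (30, 41); check 30² + 41² = 900 + 1681 = 2581 ✓.
Step 4: Order so x ≤ y and verify: 30² + 41² = 900 + 1681 = 2581 = n. ✓

n = 2581 = 30² + 41² (one valid representation with x ≤ y).


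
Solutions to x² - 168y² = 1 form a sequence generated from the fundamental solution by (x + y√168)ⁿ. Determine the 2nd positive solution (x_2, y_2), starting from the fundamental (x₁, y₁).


Step 1: Find the fundamental solution (x₁, y₁) of x² - 168y² = 1.
  Expand √168 as a continued fraction. a₀ = ⌊√168⌋ = 12; iterate m_{k+1} = d_k·a_k − m_k, d_{k+1} = (168 − m_{k+1}²)/d_k, a_{k+1} = ⌊(a₀ + m_{k+1})/d_{k+1}⌋ (starting m₀ = 0, d₀ = 1), with convergents p_k = a_k·p_{k-1} + p_{k-2}, q_k = a_k·q_{k-1} + q_{k-2} (p₋₁ = 1, q₋₁ = 0):
  k = 0: a₀ = 12; p₀/q₀ = 12/1; p₀² − 168·q₀² = 144 − 168 = -24.
  k = 1: m = 12, d = 24, a = ⌊(12 + 12)/24⌋ = 1; p/q = (1·12 + 1)/(1·1 + 0) = 13/1; p² − 168·q² = 169 − 168 = 1.
  The first convergent with p² − 168·q² = 1 gives the fundamental solution (x₁, y₁) = (13, 1).
Step 2: Apply the recurrence (x_{n+1}, y_{n+1}) = (x₁x_n + 168y₁y_n, x₁y_n + y₁x_n) repeatedly.
  From (x_1, y_1) = (13, 1): x_2 = 13·13 + 168·1·1 = 337; y_2 = 13·1 + 1·13 = 26.
Step 3: Verify x_2² - 168·y_2² = 113569 - 113568 = 1 (should be 1). ✓

(x_1, y_1) = (13, 1); (x_2, y_2) = (337, 26).


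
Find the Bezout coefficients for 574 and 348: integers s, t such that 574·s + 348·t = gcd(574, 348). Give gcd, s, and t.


Euclidean algorithm on (574, 348) — divide until remainder is 0:
  574 = 1 · 348 + 226
  348 = 1 · 226 + 122
  226 = 1 · 122 + 104
  122 = 1 · 104 + 18
  104 = 5 · 18 + 14
  18 = 1 · 14 + 4
  14 = 3 · 4 + 2
  4 = 2 · 2 + 0
gcd(574, 348) = 2.
Track Bezout coefficients alongside the remainders: start with r₀ = 574 = a·1 + b·0 (s = 1, t = 0) and r₁ = 348 = a·0 + b·1 (s = 0, t = 1); each new remainder r_{k+1} = r_{k-1} − q_k·r_k inherits s_{k+1} = s_{k-1} − q_k·s_k, t_{k+1} = t_{k-1} − q_k·t_k, so r_k = a·s_k + b·t_k at every step:
  q = 1: r = 226, s = 1 − 1·0 = 1, t = 0 − 1·1 = -1  (check: 574·1 + 348·(-1) = 226)
  q = 1: r = 122, s = 0 − 1·1 = -1, t = 1 − 1·(-1) = 2  (check: 574·(-1) + 348·2 = 122)
  q = 1: r = 104, s = 1 − 1·(-1) = 2, t = -1 − 1·2 = -3  (check: 574·2 + 348·(-3) = 104)
  q = 1: r = 18, s = -1 − 1·2 = -3, t = 2 − 1·(-3) = 5  (check: 574·(-3) + 348·5 = 18)
  q = 5: r = 14, s = 2 − 5·(-3) = 17, t = -3 − 5·5 = -28  (check: 574·17 + 348·(-28) = 14)
  q = 1: r = 4, s = -3 − 1·17 = -20, t = 5 − 1·(-28) = 33  (check: 574·(-20) + 348·33 = 4)
  q = 3: r = 2, s = 17 − 3·(-20) = 77, t = -28 − 3·33 = -127  (check: 574·77 + 348·(-127) = 2)
The row with r = 2 (the gcd) gives the Bezout coefficients s = 77, t = -127.
Result: 574 · (77) + 348 · (-127) = 2.

gcd(574, 348) = 2; s = 77, t = -127 (check: 574·77 + 348·(-127) = 2).


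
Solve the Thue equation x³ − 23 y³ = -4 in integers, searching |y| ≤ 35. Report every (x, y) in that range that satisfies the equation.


The equation is x³ - 23y³ = -4. For fixed y, x³ = 23·y³ − 4, so a solution requires the RHS to be a perfect cube.
Strategy: iterate y from -35 to 35, compute RHS = 23·y³ − 4, and check whether it is a (positive or negative) perfect cube.
Check small values of y:
  y = 0: RHS = -4 is not a perfect cube.
  y = 1: RHS = 19 is not a perfect cube.
  y = -1: RHS = -27 = (-3)³ ⇒ x = -3 works.
  y = 2: RHS = 180 is not a perfect cube.
  y = -2: RHS = -188 is not a perfect cube.
  y = 3: RHS = 617 is not a perfect cube.
  y = -3: RHS = -625 is not a perfect cube.
Continuing the search up to |y| = 35 finds no further solutions beyond those listed.
Collected solutions: (-3, -1).

Solutions (with |y| ≤ 35): (-3, -1).


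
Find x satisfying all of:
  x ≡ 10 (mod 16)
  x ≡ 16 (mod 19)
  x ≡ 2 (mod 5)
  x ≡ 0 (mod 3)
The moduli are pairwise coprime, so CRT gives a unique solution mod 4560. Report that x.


Product of moduli M = 16 · 19 · 5 · 3 = 4560.
Merge one congruence at a time:
  Start: x ≡ 10 (mod 16).
  Combine with x ≡ 16 (mod 19); new modulus lcm = 304.
    Write x = 10 + 16·t and substitute into x ≡ 16 (mod 19): 16·t ≡ 16 − 10 = 6 (mod 19).
    The inverse of 16 mod 19 is 6 (since 16·6 = 96 = 5·19 + 1), so t ≡ 6·6 = 36 ≡ 17 (mod 19).
    Then x = 10 + 16·17 = 282, valid modulo lcm(16, 19) = 304: x ≡ 282 (mod 304).
  Combine with x ≡ 2 (mod 5); new modulus lcm = 1520.
    Write x = 282 + 304·t and substitute into x ≡ 2 (mod 5): 304·t ≡ 2 − 282 = -280 (mod 5).
    Reduce coefficients mod 5: 4·t ≡ 0 (mod 5).
    The inverse of 4 mod 5 is 4 (since 4·4 = 16 = 3·5 + 1), so t ≡ 4·0 = 0 ≡ 0 (mod 5).
    Then x = 282 + 304·0 = 282, valid modulo lcm(304, 5) = 1520: x ≡ 282 (mod 1520).
  Combine with x ≡ 0 (mod 3); new modulus lcm = 4560.
    Write x = 282 + 1520·t and substitute into x ≡ 0 (mod 3): 1520·t ≡ 0 − 282 = -282 (mod 3).
    Reduce coefficients mod 3: 2·t ≡ 0 (mod 3).
    The inverse of 2 mod 3 is 2 (since 2·2 = 4 = 1·3 + 1), so t ≡ 2·0 = 0 ≡ 0 (mod 3).
    Then x = 282 + 1520·0 = 282, valid modulo lcm(1520, 3) = 4560: x ≡ 282 (mod 4560).
Verify against each original: 282 mod 16 = 10, 282 mod 19 = 16, 282 mod 5 = 2, 282 mod 3 = 0.

x ≡ 282 (mod 4560).


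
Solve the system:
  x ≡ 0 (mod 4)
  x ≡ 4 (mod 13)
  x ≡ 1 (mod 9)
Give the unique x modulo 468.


Moduli 4, 13, 9 are pairwise coprime; by CRT there is a unique solution modulo M = 4 · 13 · 9 = 468.
Solve pairwise, accumulating the modulus:
  Start with x ≡ 0 (mod 4).
  Combine with x ≡ 4 (mod 13): since gcd(4, 13) = 1, we get a unique residue mod 52.
    Write x = 0 + 4·t and substitute into x ≡ 4 (mod 13): 4·t ≡ 4 − 0 = 4 (mod 13).
    The inverse of 4 mod 13 is 10 (since 4·10 = 40 = 3·13 + 1), so t ≡ 10·4 = 40 ≡ 1 (mod 13).
    Then x = 0 + 4·1 = 4, valid modulo lcm(4, 13) = 52: x ≡ 4 (mod 52).
  Combine with x ≡ 1 (mod 9): since gcd(52, 9) = 1, we get a unique residue mod 468.
    Write x = 4 + 52·t and substitute into x ≡ 1 (mod 9): 52·t ≡ 1 − 4 = -3 (mod 9).
    Reduce coefficients mod 9: 7·t ≡ 6 (mod 9).
    The inverse of 7 mod 9 is 4 (since 7·4 = 28 = 3·9 + 1), so t ≡ 4·6 = 24 ≡ 6 (mod 9).
    Then x = 4 + 52·6 = 316, valid modulo lcm(52, 9) = 468: x ≡ 316 (mod 468).
Verify: 316 mod 4 = 0 ✓, 316 mod 13 = 4 ✓, 316 mod 9 = 1 ✓.

x ≡ 316 (mod 468).


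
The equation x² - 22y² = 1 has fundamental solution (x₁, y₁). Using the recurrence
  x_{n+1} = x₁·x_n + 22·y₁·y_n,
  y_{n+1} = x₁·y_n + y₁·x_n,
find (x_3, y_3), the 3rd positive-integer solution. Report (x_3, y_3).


Step 1: Find the fundamental solution (x₁, y₁) of x² - 22y² = 1.
  Expand √22 as a continued fraction. a₀ = ⌊√22⌋ = 4; iterate m_{k+1} = d_k·a_k − m_k, d_{k+1} = (22 − m_{k+1}²)/d_k, a_{k+1} = ⌊(a₀ + m_{k+1})/d_{k+1}⌋ (starting m₀ = 0, d₀ = 1), with convergents p_k = a_k·p_{k-1} + p_{k-2}, q_k = a_k·q_{k-1} + q_{k-2} (p₋₁ = 1, q₋₁ = 0):
  k = 0: a₀ = 4; p₀/q₀ = 4/1; p₀² − 22·q₀² = 16 − 22 = -6.
  k = 1: m = 4, d = 6, a = ⌊(4 + 4)/6⌋ = 1; p/q = (1·4 + 1)/(1·1 + 0) = 5/1; p² − 22·q² = 25 − 22 = 3.
  k = 2: m = 2, d = 3, a = ⌊(4 + 2)/3⌋ = 2; p/q = (2·5 + 4)/(2·1 + 1) = 14/3; p² − 22·q² = 196 − 198 = -2.
  k = 3: m = 4, d = 2, a = ⌊(4 + 4)/2⌋ = 4; p/q = (4·14 + 5)/(4·3 + 1) = 61/13; p² − 22·q² = 3721 − 3718 = 3.
  k = 4: m = 4, d = 3, a = ⌊(4 + 4)/3⌋ = 2; p/q = (2·61 + 14)/(2·13 + 3) = 136/29; p² − 22·q² = 18496 − 18502 = -6.
  k = 5: m = 2, d = 6, a = ⌊(4 + 2)/6⌋ = 1; p/q = (1·136 + 61)/(1·29 + 13) = 197/42; p² − 22·q² = 38809 − 38808 = 1.
  The first convergent with p² − 22·q² = 1 gives the fundamental solution (x₁, y₁) = (197, 42).
Step 2: Apply the recurrence (x_{n+1}, y_{n+1}) = (x₁x_n + 22y₁y_n, x₁y_n + y₁x_n) repeatedly.
  From (x_1, y_1) = (197, 42): x_2 = 197·197 + 22·42·42 = 77617; y_2 = 197·42 + 42·197 = 16548.
  From (x_2, y_2) = (77617, 16548): x_3 = 197·77617 + 22·42·16548 = 30580901; y_3 = 197·16548 + 42·77617 = 6519870.
Step 3: Verify x_3² - 22·y_3² = 935191505971801 - 935191505971800 = 1 (should be 1). ✓

(x_1, y_1) = (197, 42); (x_3, y_3) = (30580901, 6519870).


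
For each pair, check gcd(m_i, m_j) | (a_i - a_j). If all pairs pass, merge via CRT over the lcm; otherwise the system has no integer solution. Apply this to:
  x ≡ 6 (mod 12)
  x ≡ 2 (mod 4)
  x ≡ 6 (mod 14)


Moduli 12, 4, 14 are not pairwise coprime, so CRT works modulo lcm(m_i) when all pairwise compatibility conditions hold.
Pairwise compatibility: gcd(m_i, m_j) must divide a_i - a_j for every pair.
Merge one congruence at a time:
  Start: x ≡ 6 (mod 12).
  Combine with x ≡ 2 (mod 4): gcd(12, 4) = 4; 2 - 6 = -4, which IS divisible by 4, so compatible.
    Write x = 6 + 12·t and substitute into x ≡ 2 (mod 4): 12·t ≡ 2 − 6 = -4 (mod 4).
    Divide the congruence (and modulus) by g = 4: 3·t ≡ -1 (mod 1).
    Modulo 1 every t works; take t = 0.
    Then x = 6 + 12·0 = 6, valid modulo lcm(12, 4) = 12: x ≡ 6 (mod 12).
  Combine with x ≡ 6 (mod 14): gcd(12, 14) = 2; 6 - 6 = 0, which IS divisible by 2, so compatible.
    Write x = 6 + 12·t and substitute into x ≡ 6 (mod 14): 12·t ≡ 6 − 6 = 0 (mod 14).
    Divide the congruence (and modulus) by g = 2: 6·t ≡ 0 (mod 7).
    The inverse of 6 mod 7 is 6 (since 6·6 = 36 = 5·7 + 1), so t ≡ 6·0 = 0 ≡ 0 (mod 7).
    Then x = 6 + 12·0 = 6, valid modulo lcm(12, 14) = 84: x ≡ 6 (mod 84).
Verify: 6 mod 12 = 6, 6 mod 4 = 2, 6 mod 14 = 6.

x ≡ 6 (mod 84).


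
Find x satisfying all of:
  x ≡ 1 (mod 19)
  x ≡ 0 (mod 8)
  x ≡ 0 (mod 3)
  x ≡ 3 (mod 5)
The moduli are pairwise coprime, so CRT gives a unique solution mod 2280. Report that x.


Product of moduli M = 19 · 8 · 3 · 5 = 2280.
Merge one congruence at a time:
  Start: x ≡ 1 (mod 19).
  Combine with x ≡ 0 (mod 8); new modulus lcm = 152.
    Write x = 1 + 19·t and substitute into x ≡ 0 (mod 8): 19·t ≡ 0 − 1 = -1 (mod 8).
    Reduce coefficients mod 8: 3·t ≡ 7 (mod 8).
    The inverse of 3 mod 8 is 3 (since 3·3 = 9 = 1·8 + 1), so t ≡ 3·7 = 21 ≡ 5 (mod 8).
    Then x = 1 + 19·5 = 96, valid modulo lcm(19, 8) = 152: x ≡ 96 (mod 152).
  Combine with x ≡ 0 (mod 3); new modulus lcm = 456.
    Write x = 96 + 152·t and substitute into x ≡ 0 (mod 3): 152·t ≡ 0 − 96 = -96 (mod 3).
    Reduce coefficients mod 3: 2·t ≡ 0 (mod 3).
    The inverse of 2 mod 3 is 2 (since 2·2 = 4 = 1·3 + 1), so t ≡ 2·0 = 0 ≡ 0 (mod 3).
    Then x = 96 + 152·0 = 96, valid modulo lcm(152, 3) = 456: x ≡ 96 (mod 456).
  Combine with x ≡ 3 (mod 5); new modulus lcm = 2280.
    Write x = 96 + 456·t and substitute into x ≡ 3 (mod 5): 456·t ≡ 3 − 96 = -93 (mod 5).
    Reduce coefficients mod 5: 1·t ≡ 2 (mod 5).
    So t ≡ 2 (mod 5).
    Then x = 96 + 456·2 = 1008, valid modulo lcm(456, 5) = 2280: x ≡ 1008 (mod 2280).
Verify against each original: 1008 mod 19 = 1, 1008 mod 8 = 0, 1008 mod 3 = 0, 1008 mod 5 = 3.

x ≡ 1008 (mod 2280).


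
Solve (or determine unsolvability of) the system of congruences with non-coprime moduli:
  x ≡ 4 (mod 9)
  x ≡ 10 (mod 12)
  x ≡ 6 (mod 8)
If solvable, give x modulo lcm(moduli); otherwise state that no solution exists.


Moduli 9, 12, 8 are not pairwise coprime, so CRT works modulo lcm(m_i) when all pairwise compatibility conditions hold.
Pairwise compatibility: gcd(m_i, m_j) must divide a_i - a_j for every pair.
Merge one congruence at a time:
  Start: x ≡ 4 (mod 9).
  Combine with x ≡ 10 (mod 12): gcd(9, 12) = 3; 10 - 4 = 6, which IS divisible by 3, so compatible.
    Write x = 4 + 9·t and substitute into x ≡ 10 (mod 12): 9·t ≡ 10 − 4 = 6 (mod 12).
    Divide the congruence (and modulus) by g = 3: 3·t ≡ 2 (mod 4).
    The inverse of 3 mod 4 is 3 (since 3·3 = 9 = 2·4 + 1), so t ≡ 3·2 = 6 ≡ 2 (mod 4).
    Then x = 4 + 9·2 = 22, valid modulo lcm(9, 12) = 36: x ≡ 22 (mod 36).
  Combine with x ≡ 6 (mod 8): gcd(36, 8) = 4; 6 - 22 = -16, which IS divisible by 4, so compatible.
    Write x = 22 + 36·t and substitute into x ≡ 6 (mod 8): 36·t ≡ 6 − 22 = -16 (mod 8).
    Divide the congruence (and modulus) by g = 4: 9·t ≡ -4 (mod 2).
    Reduce coefficients mod 2: 1·t ≡ 0 (mod 2).
    So t ≡ 0 (mod 2).
    Then x = 22 + 36·0 = 22, valid modulo lcm(36, 8) = 72: x ≡ 22 (mod 72).
Verify: 22 mod 9 = 4, 22 mod 12 = 10, 22 mod 8 = 6.

x ≡ 22 (mod 72).


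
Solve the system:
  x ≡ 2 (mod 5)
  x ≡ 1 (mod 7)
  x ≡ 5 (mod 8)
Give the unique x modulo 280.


Moduli 5, 7, 8 are pairwise coprime; by CRT there is a unique solution modulo M = 5 · 7 · 8 = 280.
Solve pairwise, accumulating the modulus:
  Start with x ≡ 2 (mod 5).
  Combine with x ≡ 1 (mod 7): since gcd(5, 7) = 1, we get a unique residue mod 35.
    Write x = 2 + 5·t and substitute into x ≡ 1 (mod 7): 5·t ≡ 1 − 2 = -1 (mod 7).
    Reduce coefficients mod 7: 5·t ≡ 6 (mod 7).
    The inverse of 5 mod 7 is 3 (since 5·3 = 15 = 2·7 + 1), so t ≡ 3·6 = 18 ≡ 4 (mod 7).
    Then x = 2 + 5·4 = 22, valid modulo lcm(5, 7) = 35: x ≡ 22 (mod 35).
  Combine with x ≡ 5 (mod 8): since gcd(35, 8) = 1, we get a unique residue mod 280.
    Write x = 22 + 35·t and substitute into x ≡ 5 (mod 8): 35·t ≡ 5 − 22 = -17 (mod 8).
    Reduce coefficients mod 8: 3·t ≡ 7 (mod 8).
    The inverse of 3 mod 8 is 3 (since 3·3 = 9 = 1·8 + 1), so t ≡ 3·7 = 21 ≡ 5 (mod 8).
    Then x = 22 + 35·5 = 197, valid modulo lcm(35, 8) = 280: x ≡ 197 (mod 280).
Verify: 197 mod 5 = 2 ✓, 197 mod 7 = 1 ✓, 197 mod 8 = 5 ✓.

x ≡ 197 (mod 280).


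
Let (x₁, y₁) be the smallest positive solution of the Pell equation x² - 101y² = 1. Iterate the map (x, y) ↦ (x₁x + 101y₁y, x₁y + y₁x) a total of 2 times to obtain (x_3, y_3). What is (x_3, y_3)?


Step 1: Find the fundamental solution (x₁, y₁) of x² - 101y² = 1.
  Expand √101 as a continued fraction. a₀ = ⌊√101⌋ = 10; iterate m_{k+1} = d_k·a_k − m_k, d_{k+1} = (101 − m_{k+1}²)/d_k, a_{k+1} = ⌊(a₀ + m_{k+1})/d_{k+1}⌋ (starting m₀ = 0, d₀ = 1), with convergents p_k = a_k·p_{k-1} + p_{k-2}, q_k = a_k·q_{k-1} + q_{k-2} (p₋₁ = 1, q₋₁ = 0):
  k = 0: a₀ = 10; p₀/q₀ = 10/1; p₀² − 101·q₀² = 100 − 101 = -1.
  k = 1: m = 10, d = 1, a = ⌊(10 + 10)/1⌋ = 20; p/q = (20·10 + 1)/(20·1 + 0) = 201/20; p² − 101·q² = 40401 − 40400 = 1.
  The first convergent with p² − 101·q² = 1 gives the fundamental solution (x₁, y₁) = (201, 20).
Step 2: Apply the recurrence (x_{n+1}, y_{n+1}) = (x₁x_n + 101y₁y_n, x₁y_n + y₁x_n) repeatedly.
  From (x_1, y_1) = (201, 20): x_2 = 201·201 + 101·20·20 = 80801; y_2 = 201·20 + 20·201 = 8040.
  From (x_2, y_2) = (80801, 8040): x_3 = 201·80801 + 101·20·8040 = 32481801; y_3 = 201·8040 + 20·80801 = 3232060.
Step 3: Verify x_3² - 101·y_3² = 1055067396203601 - 1055067396203600 = 1 (should be 1). ✓

(x_1, y_1) = (201, 20); (x_3, y_3) = (32481801, 3232060).


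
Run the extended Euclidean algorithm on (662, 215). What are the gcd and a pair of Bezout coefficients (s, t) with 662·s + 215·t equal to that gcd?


Euclidean algorithm on (662, 215) — divide until remainder is 0:
  662 = 3 · 215 + 17
  215 = 12 · 17 + 11
  17 = 1 · 11 + 6
  11 = 1 · 6 + 5
  6 = 1 · 5 + 1
  5 = 5 · 1 + 0
gcd(662, 215) = 1.
Track Bezout coefficients alongside the remainders: start with r₀ = 662 = a·1 + b·0 (s = 1, t = 0) and r₁ = 215 = a·0 + b·1 (s = 0, t = 1); each new remainder r_{k+1} = r_{k-1} − q_k·r_k inherits s_{k+1} = s_{k-1} − q_k·s_k, t_{k+1} = t_{k-1} − q_k·t_k, so r_k = a·s_k + b·t_k at every step:
  q = 3: r = 17, s = 1 − 3·0 = 1, t = 0 − 3·1 = -3  (check: 662·1 + 215·(-3) = 17)
  q = 12: r = 11, s = 0 − 12·1 = -12, t = 1 − 12·(-3) = 37  (check: 662·(-12) + 215·37 = 11)
  q = 1: r = 6, s = 1 − 1·(-12) = 13, t = -3 − 1·37 = -40  (check: 662·13 + 215·(-40) = 6)
  q = 1: r = 5, s = -12 − 1·13 = -25, t = 37 − 1·(-40) = 77  (check: 662·(-25) + 215·77 = 5)
  q = 1: r = 1, s = 13 − 1·(-25) = 38, t = -40 − 1·77 = -117  (check: 662·38 + 215·(-117) = 1)
The row with r = 1 (the gcd) gives the Bezout coefficients s = 38, t = -117.
Result: 662 · (38) + 215 · (-117) = 1.

gcd(662, 215) = 1; s = 38, t = -117 (check: 662·38 + 215·(-117) = 1).


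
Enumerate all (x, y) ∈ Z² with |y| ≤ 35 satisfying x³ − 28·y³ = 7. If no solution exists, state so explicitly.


The equation is x³ - 28y³ = 7. For fixed y, x³ = 28·y³ + 7, so a solution requires the RHS to be a perfect cube.
Strategy: iterate y from -35 to 35, compute RHS = 28·y³ + 7, and check whether it is a (positive or negative) perfect cube.
Check small values of y:
  y = 0: RHS = 7 is not a perfect cube.
  y = 1: RHS = 35 is not a perfect cube.
  y = -1: RHS = -21 is not a perfect cube.
  y = 2: RHS = 231 is not a perfect cube.
  y = -2: RHS = -217 is not a perfect cube.
  y = 3: RHS = 763 is not a perfect cube.
  y = -3: RHS = -749 is not a perfect cube.
Continuing the search up to |y| = 35 finds no solutions either.
No (x, y) in the scanned range satisfies the equation.

No integer solutions with |y| ≤ 35.


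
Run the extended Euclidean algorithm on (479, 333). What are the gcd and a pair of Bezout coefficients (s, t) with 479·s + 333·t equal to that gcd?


Euclidean algorithm on (479, 333) — divide until remainder is 0:
  479 = 1 · 333 + 146
  333 = 2 · 146 + 41
  146 = 3 · 41 + 23
  41 = 1 · 23 + 18
  23 = 1 · 18 + 5
  18 = 3 · 5 + 3
  5 = 1 · 3 + 2
  3 = 1 · 2 + 1
  2 = 2 · 1 + 0
gcd(479, 333) = 1.
Track Bezout coefficients alongside the remainders: start with r₀ = 479 = a·1 + b·0 (s = 1, t = 0) and r₁ = 333 = a·0 + b·1 (s = 0, t = 1); each new remainder r_{k+1} = r_{k-1} − q_k·r_k inherits s_{k+1} = s_{k-1} − q_k·s_k, t_{k+1} = t_{k-1} − q_k·t_k, so r_k = a·s_k + b·t_k at every step:
  q = 1: r = 146, s = 1 − 1·0 = 1, t = 0 − 1·1 = -1  (check: 479·1 + 333·(-1) = 146)
  q = 2: r = 41, s = 0 − 2·1 = -2, t = 1 − 2·(-1) = 3  (check: 479·(-2) + 333·3 = 41)
  q = 3: r = 23, s = 1 − 3·(-2) = 7, t = -1 − 3·3 = -10  (check: 479·7 + 333·(-10) = 23)
  q = 1: r = 18, s = -2 − 1·7 = -9, t = 3 − 1·(-10) = 13  (check: 479·(-9) + 333·13 = 18)
  q = 1: r = 5, s = 7 − 1·(-9) = 16, t = -10 − 1·13 = -23  (check: 479·16 + 333·(-23) = 5)
  q = 3: r = 3, s = -9 − 3·16 = -57, t = 13 − 3·(-23) = 82  (check: 479·(-57) + 333·82 = 3)
  q = 1: r = 2, s = 16 − 1·(-57) = 73, t = -23 − 1·82 = -105  (check: 479·73 + 333·(-105) = 2)
  q = 1: r = 1, s = -57 − 1·73 = -130, t = 82 − 1·(-105) = 187  (check: 479·(-130) + 333·187 = 1)
The row with r = 1 (the gcd) gives the Bezout coefficients s = -130, t = 187.
Result: 479 · (-130) + 333 · (187) = 1.

gcd(479, 333) = 1; s = -130, t = 187 (check: 479·(-130) + 333·187 = 1).


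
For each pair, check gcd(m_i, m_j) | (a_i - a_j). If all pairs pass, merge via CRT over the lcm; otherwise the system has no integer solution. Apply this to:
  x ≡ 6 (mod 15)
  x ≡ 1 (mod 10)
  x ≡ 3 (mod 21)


Moduli 15, 10, 21 are not pairwise coprime, so CRT works modulo lcm(m_i) when all pairwise compatibility conditions hold.
Pairwise compatibility: gcd(m_i, m_j) must divide a_i - a_j for every pair.
Merge one congruence at a time:
  Start: x ≡ 6 (mod 15).
  Combine with x ≡ 1 (mod 10): gcd(15, 10) = 5; 1 - 6 = -5, which IS divisible by 5, so compatible.
    Write x = 6 + 15·t and substitute into x ≡ 1 (mod 10): 15·t ≡ 1 − 6 = -5 (mod 10).
    Divide the congruence (and modulus) by g = 5: 3·t ≡ -1 (mod 2).
    Reduce coefficients mod 2: 1·t ≡ 1 (mod 2).
    So t ≡ 1 (mod 2).
    Then x = 6 + 15·1 = 21, valid modulo lcm(15, 10) = 30: x ≡ 21 (mod 30).
  Combine with x ≡ 3 (mod 21): gcd(30, 21) = 3; 3 - 21 = -18, which IS divisible by 3, so compatible.
    Write x = 21 + 30·t and substitute into x ≡ 3 (mod 21): 30·t ≡ 3 − 21 = -18 (mod 21).
    Divide the congruence (and modulus) by g = 3: 10·t ≡ -6 (mod 7).
    Reduce coefficients mod 7: 3·t ≡ 1 (mod 7).
    The inverse of 3 mod 7 is 5 (since 3·5 = 15 = 2·7 + 1), so t ≡ 5·1 = 5 ≡ 5 (mod 7).
    Then x = 21 + 30·5 = 171, valid modulo lcm(30, 21) = 210: x ≡ 171 (mod 210).
Verify: 171 mod 15 = 6, 171 mod 10 = 1, 171 mod 21 = 3.

x ≡ 171 (mod 210).


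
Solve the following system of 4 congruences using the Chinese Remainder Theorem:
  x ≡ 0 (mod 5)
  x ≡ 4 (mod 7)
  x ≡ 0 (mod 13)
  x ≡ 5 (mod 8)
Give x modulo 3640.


Product of moduli M = 5 · 7 · 13 · 8 = 3640.
Merge one congruence at a time:
  Start: x ≡ 0 (mod 5).
  Combine with x ≡ 4 (mod 7); new modulus lcm = 35.
    Write x = 0 + 5·t and substitute into x ≡ 4 (mod 7): 5·t ≡ 4 − 0 = 4 (mod 7).
    The inverse of 5 mod 7 is 3 (since 5·3 = 15 = 2·7 + 1), so t ≡ 3·4 = 12 ≡ 5 (mod 7).
    Then x = 0 + 5·5 = 25, valid modulo lcm(5, 7) = 35: x ≡ 25 (mod 35).
  Combine with x ≡ 0 (mod 13); new modulus lcm = 455.
    Write x = 25 + 35·t and substitute into x ≡ 0 (mod 13): 35·t ≡ 0 − 25 = -25 (mod 13).
    Reduce coefficients mod 13: 9·t ≡ 1 (mod 13).
    The inverse of 9 mod 13 is 3 (since 9·3 = 27 = 2·13 + 1), so t ≡ 3·1 = 3 ≡ 3 (mod 13).
    Then x = 25 + 35·3 = 130, valid modulo lcm(35, 13) = 455: x ≡ 130 (mod 455).
  Combine with x ≡ 5 (mod 8); new modulus lcm = 3640.
    Write x = 130 + 455·t and substitute into x ≡ 5 (mod 8): 455·t ≡ 5 − 130 = -125 (mod 8).
    Reduce coefficients mod 8: 7·t ≡ 3 (mod 8).
    The inverse of 7 mod 8 is 7 (since 7·7 = 49 = 6·8 + 1), so t ≡ 7·3 = 21 ≡ 5 (mod 8).
    Then x = 130 + 455·5 = 2405, valid modulo lcm(455, 8) = 3640: x ≡ 2405 (mod 3640).
Verify against each original: 2405 mod 5 = 0, 2405 mod 7 = 4, 2405 mod 13 = 0, 2405 mod 8 = 5.

x ≡ 2405 (mod 3640).


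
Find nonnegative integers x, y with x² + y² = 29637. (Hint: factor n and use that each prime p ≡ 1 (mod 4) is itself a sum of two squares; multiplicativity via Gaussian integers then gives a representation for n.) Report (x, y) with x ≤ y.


Step 1: Factor n = 29637 = 3^2 · 37 · 89.
Step 2: Check the mod-4 condition on each prime factor: 3 ≡ 3 (mod 4), exponent 2 (must be even); 37 ≡ 1 (mod 4), exponent 1; 89 ≡ 1 (mod 4), exponent 1.
All primes ≡ 3 (mod 4) appear to even exponent (or don't appear), so by the two-squares theorem n IS expressible as a sum of two squares.
Step 3: Build a representation. Group n = k² · m with k = 3 and m = 37 · 89 = 3293 (a product of primes ≡ 1 (mod 4)); a representation of m scales to one of n via (k·x)² + (k·y)² = k²(x² + y²). Each prime p ≡ 1 (mod 4) is itself a sum of two squares; find a² by testing p − a² for a perfect square:
  37: 37 − 1² = 36 = 6² ⇒ 37 = 1² + 6².
  89: 89 − 1² = 88, 89 − 2² = 85, 89 − 3² = 80, 89 − 4² = 73, 89 − 5² = 64 = 8² ⇒ 89 = 5² + 8².
  Combine using the Brahmagupta–Fibonacci identity (a² + b²)(c² + d²) = (ac − bd)² + (ad + bc)² = (ac + bd)² + (ad − bc)²:
  37 · 89 = 3293: from (1² + 6²)(5² + 8²), take (1·5 − 6·8, 1·8 + 6·5) = (5 − 48, 8 + 30) = (-43, 38); dropping signs (only squares matter) gives (43, 38); check 43² + 38² = 1849 + 1444 = 3293 ✓.
  Scale by k = 3: (3·43, 3·38) = (129, 114).
Step 4: Order so x ≤ y and verify: 114² + 129² = 12996 + 16641 = 29637 = n. ✓

n = 29637 = 114² + 129² (one valid representation with x ≤ y).
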